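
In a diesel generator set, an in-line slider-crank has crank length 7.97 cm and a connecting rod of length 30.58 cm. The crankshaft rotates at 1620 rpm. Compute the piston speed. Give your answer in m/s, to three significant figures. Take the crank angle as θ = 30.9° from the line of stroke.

8.51

ω = 2π·1620/60 = 169.6 rad/s
For an in-line slider-crank, x = r cosθ + √(L² − r² sin²θ), so v = −rω sinθ·[1 + r cosθ/√(L² − r² sin²θ)].
With r = 0.0797 m, L = 0.3058 m, θ = 30.9°: √(L² − r² sin²θ) = 0.30305 m.
v = −0.0797·169.6·0.51354·[1 + 0.0797·0.85806/0.30305] = -8.5104 m/s.
|v| = 8.5104 m/s.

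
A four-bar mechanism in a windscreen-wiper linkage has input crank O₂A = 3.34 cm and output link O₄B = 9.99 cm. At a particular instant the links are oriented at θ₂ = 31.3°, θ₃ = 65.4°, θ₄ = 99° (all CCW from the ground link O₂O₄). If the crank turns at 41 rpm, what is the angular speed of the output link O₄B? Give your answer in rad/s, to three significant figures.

ω₂ = 4.294 rad/s (from 41 rpm).
Differentiating the loop-closure r₂e^{iθ₂}+r₃e^{iθ₃}=r₁+r₄e^{iθ₄} gives r₂ω₂e^{iθ₂}+r₃ω₃e^{iθ₃}=r₄ω₄e^{iθ₄}.
Eliminating the other unknown: ω₄ = r₂ω₂ sin(θ₂−θ₃) / [r₄ sin(θ₄−θ₃)].
Numerator sine = -0.56064; denominator sine = +0.55339.
Result = 0.0334·4.294·(-0.56064) / (0.0999·(+0.55339)) = -1.4543 rad/s; magnitude 1.4543 rad/s.

1.45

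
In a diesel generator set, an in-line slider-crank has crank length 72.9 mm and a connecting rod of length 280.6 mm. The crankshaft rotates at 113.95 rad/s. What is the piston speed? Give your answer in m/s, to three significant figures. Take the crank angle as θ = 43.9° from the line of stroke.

6.86

ω = 114 rad/s
For an in-line slider-crank, x = r cosθ + √(L² − r² sin²θ), so v = −rω sinθ·[1 + r cosθ/√(L² − r² sin²θ)].
With r = 0.0729 m, L = 0.2806 m, θ = 43.9°: √(L² − r² sin²θ) = 0.27601 m.
v = −0.0729·114·0.69340·[1 + 0.0729·0.72055/0.27601] = -6.8563 m/s.
|v| = 6.8563 m/s.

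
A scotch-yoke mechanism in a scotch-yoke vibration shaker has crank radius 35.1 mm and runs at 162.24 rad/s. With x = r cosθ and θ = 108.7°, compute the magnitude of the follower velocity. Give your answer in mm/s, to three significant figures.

5390

ω = 162.2 rad/s
x = r cosθ ⇒ ẋ = −rω sinθ.
|v| = rω|sinθ| = 0.0351·162.2·|sin 108.7°| = 5.394 m/s = 5394 mm/s.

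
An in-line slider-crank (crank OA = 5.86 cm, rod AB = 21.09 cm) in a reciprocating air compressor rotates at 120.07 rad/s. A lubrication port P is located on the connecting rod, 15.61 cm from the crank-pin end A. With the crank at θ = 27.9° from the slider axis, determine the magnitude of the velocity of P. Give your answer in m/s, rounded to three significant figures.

4.22

ω = 120.1 rad/s.  Crank-pin speed |V_A| = rω = 7.0361 m/s, perpendicular to OA.
Rod angle: sinφ = −(r/L) sinθ ⇒ φ = -7.471°; ω_rod = −rω cosθ/√(L²−r²sin²θ) = -29.737 rad/s.
V_P = V_A + ω_rod × AP, with AP = 0.1561 m along the rod.
Components: V_Px = −rω sinθ − a·ω_rod·sinφ = -3.8959 m/s;  V_Py = rω cosθ + a·ω_rod·cosφ = +1.6157 m/s.
|V_P| = √(V_Px² + V_Py²) = 4.2177 m/s.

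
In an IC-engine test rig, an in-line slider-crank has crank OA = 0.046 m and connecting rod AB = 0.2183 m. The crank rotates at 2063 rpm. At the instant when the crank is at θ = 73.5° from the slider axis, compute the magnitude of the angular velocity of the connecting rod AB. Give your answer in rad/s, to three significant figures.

ω = 216 rad/s (converted from 2063 rpm).
The rod makes angle φ with the slider axis where L sinφ = r sinθ; differentiating, L cosφ·φ̇ = r ω cosθ.
L cosφ = √(L² − r² sin²θ) = 0.2138 m.
|ω_rod| = r ω |cosθ| / √(L² − r² sin²θ) = 0.046·216·0.28402/0.2138 = 13.202 rad/s.

13.2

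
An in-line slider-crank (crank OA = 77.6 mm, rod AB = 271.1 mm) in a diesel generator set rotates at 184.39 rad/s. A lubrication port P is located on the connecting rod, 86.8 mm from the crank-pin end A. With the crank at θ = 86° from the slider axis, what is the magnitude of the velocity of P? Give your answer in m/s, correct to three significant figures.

ω = 184.4 rad/s.  Crank-pin speed |V_A| = rω = 14.309 m/s, perpendicular to OA.
Rod angle: sinφ = −(r/L) sinθ ⇒ φ = -16.591°; ω_rod = −rω cosθ/√(L²−r²sin²θ) = -3.8417 rad/s.
V_P = V_A + ω_rod × AP, with AP = 0.0868 m along the rod.
Components: V_Px = −rω sinθ − a·ω_rod·sinφ = -14.369 m/s;  V_Py = rω cosθ + a·ω_rod·cosφ = +0.67855 m/s.
|V_P| = √(V_Px² + V_Py²) = 14.385 m/s.

14.4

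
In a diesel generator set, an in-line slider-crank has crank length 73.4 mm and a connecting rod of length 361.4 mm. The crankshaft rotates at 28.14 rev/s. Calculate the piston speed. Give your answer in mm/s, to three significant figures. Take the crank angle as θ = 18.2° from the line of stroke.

4840

ω = 2π·28.1 = 176.8 rad/s
For an in-line slider-crank, x = r cosθ + √(L² − r² sin²θ), so v = −rω sinθ·[1 + r cosθ/√(L² − r² sin²θ)].
With r = 0.0734 m, L = 0.3614 m, θ = 18.2°: √(L² − r² sin²θ) = 0.36067 m.
v = −0.0734·176.8·0.31233·[1 + 0.0734·0.94997/0.36067] = -4.837 m/s.
|v| = 4.837 m/s = 4837 mm/s.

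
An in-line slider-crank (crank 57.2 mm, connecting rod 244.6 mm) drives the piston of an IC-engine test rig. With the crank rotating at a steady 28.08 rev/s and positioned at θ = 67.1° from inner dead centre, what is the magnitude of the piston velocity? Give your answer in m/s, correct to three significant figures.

10.2

ω = 2π·28.1 = 176.4 rad/s
For an in-line slider-crank, x = r cosθ + √(L² − r² sin²θ), so v = −rω sinθ·[1 + r cosθ/√(L² − r² sin²θ)].
With r = 0.0572 m, L = 0.2446 m, θ = 67.1°: √(L² − r² sin²θ) = 0.23886 m.
v = −0.0572·176.4·0.92119·[1 + 0.0572·0.38912/0.23886] = -10.163 m/s.
|v| = 10.163 m/s.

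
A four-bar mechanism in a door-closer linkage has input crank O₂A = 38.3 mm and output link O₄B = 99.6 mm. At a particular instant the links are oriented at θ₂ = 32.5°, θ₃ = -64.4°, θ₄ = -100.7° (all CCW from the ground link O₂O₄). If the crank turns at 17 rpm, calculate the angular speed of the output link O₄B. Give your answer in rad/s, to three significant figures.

ω₂ = 1.78 rad/s (from 17 rpm).
Differentiating the loop-closure r₂e^{iθ₂}+r₃e^{iθ₃}=r₁+r₄e^{iθ₄} gives r₂ω₂e^{iθ₂}+r₃ω₃e^{iθ₃}=r₄ω₄e^{iθ₄}.
Eliminating the other unknown: ω₄ = r₂ω₂ sin(θ₂−θ₃) / [r₄ sin(θ₄−θ₃)].
Numerator sine = +0.99276; denominator sine = -0.59201.
Result = 0.0383·1.78·(+0.99276) / (0.0996·(-0.59201)) = -1.148 rad/s; magnitude 1.148 rad/s.

1.15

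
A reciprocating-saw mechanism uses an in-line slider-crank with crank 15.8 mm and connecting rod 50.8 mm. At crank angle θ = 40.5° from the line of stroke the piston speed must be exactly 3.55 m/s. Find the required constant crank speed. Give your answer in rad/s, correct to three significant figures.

For an in-line slider-crank, |v_piston| = rω|sinθ|·[1 + r cosθ/√(L² − r² sin²θ)].
With r = 0.0158 m, L = 0.0508 m, θ = 40.5°: the bracketed kinematic factor |dx/dθ| = 0.012739 m.
ω = v/|dx/dθ| = 3.55/0.012739 = 278.67 rad/s.

279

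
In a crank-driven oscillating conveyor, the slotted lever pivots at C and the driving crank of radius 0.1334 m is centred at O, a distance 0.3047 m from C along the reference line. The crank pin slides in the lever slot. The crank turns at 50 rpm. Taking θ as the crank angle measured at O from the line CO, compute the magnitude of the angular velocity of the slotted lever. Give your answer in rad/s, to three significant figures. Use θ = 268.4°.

ω = 5.236 rad/s (from 50 rpm).
Crank pin A relative to C: A = (d + r cosθ, r sinθ); lever angle φ = atan2(r sinθ, d + r cosθ).
Differentiating tanφ: φ̇ = rω(d cosθ + r)/(d² + r² + 2dr cosθ).
d² + r² + 2dr cosθ = |CA|² = 0.108368 m²;  d cosθ + r = +0.12489 m.
|ω_lever| = |0.1334·5.236·+0.12489| / 0.108368 = 0.80499 rad/s.

0.805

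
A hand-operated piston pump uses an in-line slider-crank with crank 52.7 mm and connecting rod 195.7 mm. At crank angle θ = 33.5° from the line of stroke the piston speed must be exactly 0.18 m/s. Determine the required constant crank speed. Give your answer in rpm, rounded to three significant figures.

For an in-line slider-crank, |v_piston| = rω|sinθ|·[1 + r cosθ/√(L² − r² sin²θ)].
With r = 0.0527 m, L = 0.1957 m, θ = 33.5°: the bracketed kinematic factor |dx/dθ| = 0.035692 m.
ω = v/|dx/dθ| = 0.18/0.035692 = 5.0431 rad/s.
N = 60ω/(2π) = 48.158 rpm.

48.2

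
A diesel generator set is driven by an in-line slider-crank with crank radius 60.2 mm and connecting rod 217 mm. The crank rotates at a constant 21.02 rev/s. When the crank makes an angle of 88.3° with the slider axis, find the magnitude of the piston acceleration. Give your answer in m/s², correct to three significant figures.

ω = 2π·21 = 132.1 rad/s
x(θ) = r cosθ + √(L² − r² sin²θ); with ω constant, a = ω²·d²x/dθ².
d²x/dθ² = −r cosθ − r²(cos2θ)/√u − r⁴ sin²2θ/(4u^{3/2}),  u = L² − r² sin²θ = 0.0434681 m².
Substituting r = 0.0602 m, L = 0.217 m, θ = 88.3°: d²x/dθ² = +0.015565 m.
a = ω²·d²x/dθ² = (132.1)²·(+0.015565) = +271.49 m/s²;  |a| = 271.49 m/s².

271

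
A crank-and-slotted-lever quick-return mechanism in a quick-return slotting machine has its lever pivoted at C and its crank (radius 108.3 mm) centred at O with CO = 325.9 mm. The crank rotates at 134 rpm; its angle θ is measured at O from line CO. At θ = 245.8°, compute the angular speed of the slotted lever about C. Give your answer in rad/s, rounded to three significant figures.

0.432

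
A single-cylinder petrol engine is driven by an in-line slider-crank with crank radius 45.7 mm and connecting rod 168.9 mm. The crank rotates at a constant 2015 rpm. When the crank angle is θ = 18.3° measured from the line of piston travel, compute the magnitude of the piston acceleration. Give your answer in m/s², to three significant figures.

ω = 2π·2015/60 = 211 rad/s
x(θ) = r cosθ + √(L² − r² sin²θ); with ω constant, a = ω²·d²x/dθ².
d²x/dθ² = −r cosθ − r²(cos2θ)/√u − r⁴ sin²2θ/(4u^{3/2}),  u = L² − r² sin²θ = 0.0283213 m².
Substituting r = 0.0457 m, L = 0.1689 m, θ = 18.3°: d²x/dθ² = -0.053433 m.
a = ω²·d²x/dθ² = (211)²·(-0.053433) = -2379.1 m/s²;  |a| = 2379.1 m/s².

2380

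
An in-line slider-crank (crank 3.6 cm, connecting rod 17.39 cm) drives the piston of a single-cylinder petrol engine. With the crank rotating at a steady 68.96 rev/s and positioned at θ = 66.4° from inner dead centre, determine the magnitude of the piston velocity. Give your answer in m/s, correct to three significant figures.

ω = 2π·69 = 433.3 rad/s
For an in-line slider-crank, x = r cosθ + √(L² − r² sin²θ), so v = −rω sinθ·[1 + r cosθ/√(L² − r² sin²θ)].
With r = 0.036 m, L = 0.1739 m, θ = 66.4°: √(L² − r² sin²θ) = 0.17074 m.
v = −0.036·433.3·0.91636·[1 + 0.036·0.40035/0.17074] = -15.5 m/s.
|v| = 15.5 m/s.

15.5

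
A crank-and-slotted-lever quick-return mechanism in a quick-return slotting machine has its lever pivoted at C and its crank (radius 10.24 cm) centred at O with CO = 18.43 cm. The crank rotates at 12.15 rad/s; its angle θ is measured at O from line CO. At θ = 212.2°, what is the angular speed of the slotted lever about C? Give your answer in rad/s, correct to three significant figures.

ω = 12.15 rad/s
Crank pin A relative to C: A = (d + r cosθ, r sinθ); lever angle φ = atan2(r sinθ, d + r cosθ).
Differentiating tanφ: φ̇ = rω(d cosθ + r)/(d² + r² + 2dr cosθ).
d² + r² + 2dr cosθ = |CA|² = 0.012513 m²;  d cosθ + r = -0.053553 m.
|ω_lever| = |0.1024·12.15·-0.053553| / 0.012513 = 5.3248 rad/s.

5.32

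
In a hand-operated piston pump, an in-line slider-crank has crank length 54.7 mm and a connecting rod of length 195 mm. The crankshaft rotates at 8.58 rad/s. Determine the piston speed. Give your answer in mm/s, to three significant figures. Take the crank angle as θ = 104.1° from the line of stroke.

ω = 8.58 rad/s
For an in-line slider-crank, x = r cosθ + √(L² − r² sin²θ), so v = −rω sinθ·[1 + r cosθ/√(L² − r² sin²θ)].
With r = 0.0547 m, L = 0.195 m, θ = 104.1°: √(L² − r² sin²θ) = 0.18764 m.
v = −0.0547·8.58·0.96987·[1 + 0.0547·-0.24362/0.18764] = -0.42286 m/s.
|v| = 0.42286 m/s = 422.86 mm/s.

423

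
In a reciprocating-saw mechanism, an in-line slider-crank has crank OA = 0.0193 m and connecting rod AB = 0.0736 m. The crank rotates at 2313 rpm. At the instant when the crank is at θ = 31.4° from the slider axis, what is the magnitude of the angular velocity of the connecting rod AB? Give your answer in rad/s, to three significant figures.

54.7

ω = 242.2 rad/s (converted from 2313 rpm).
The rod makes angle φ with the slider axis where L sinφ = r sinθ; differentiating, L cosφ·φ̇ = r ω cosθ.
L cosφ = √(L² − r² sin²θ) = 0.07291 m.
|ω_rod| = r ω |cosθ| / √(L² − r² sin²θ) = 0.0193·242.2·0.85355/0.07291 = 54.727 rad/s.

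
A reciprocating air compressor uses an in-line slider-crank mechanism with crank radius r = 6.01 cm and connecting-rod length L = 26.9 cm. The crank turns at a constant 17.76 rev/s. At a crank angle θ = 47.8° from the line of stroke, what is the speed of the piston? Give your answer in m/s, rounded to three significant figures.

ω = 2π·17.8 = 111.6 rad/s
For an in-line slider-crank, x = r cosθ + √(L² − r² sin²θ), so v = −rω sinθ·[1 + r cosθ/√(L² − r² sin²θ)].
With r = 0.0601 m, L = 0.269 m, θ = 47.8°: √(L² − r² sin²θ) = 0.26529 m.
v = −0.0601·111.6·0.74080·[1 + 0.0601·0.67172/0.26529] = -5.7243 m/s.
|v| = 5.7243 m/s.

5.72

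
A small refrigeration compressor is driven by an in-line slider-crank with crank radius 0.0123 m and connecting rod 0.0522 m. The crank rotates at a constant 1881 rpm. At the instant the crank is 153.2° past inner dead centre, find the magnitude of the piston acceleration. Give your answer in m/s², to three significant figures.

ω = 2π·1881/60 = 197 rad/s
x(θ) = r cosθ + √(L² − r² sin²θ); with ω constant, a = ω²·d²x/dθ².
d²x/dθ² = −r cosθ − r²(cos2θ)/√u − r⁴ sin²2θ/(4u^{3/2}),  u = L² − r² sin²θ = 0.00269408 m².
Substituting r = 0.0123 m, L = 0.0522 m, θ = 153.2°: d²x/dθ² = +0.0092226 m.
a = ω²·d²x/dθ² = (197)²·(+0.0092226) = +357.84 m/s²;  |a| = 357.84 m/s².

358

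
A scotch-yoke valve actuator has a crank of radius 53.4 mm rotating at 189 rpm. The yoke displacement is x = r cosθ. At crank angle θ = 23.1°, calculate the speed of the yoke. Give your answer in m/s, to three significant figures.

ω = 19.79 rad/s (from 189 rpm).
x = r cosθ ⇒ ẋ = −rω sinθ.
|v| = rω|sinθ| = 0.0534·19.79·|sin 23.1°| = 0.41466 m/s.

0.415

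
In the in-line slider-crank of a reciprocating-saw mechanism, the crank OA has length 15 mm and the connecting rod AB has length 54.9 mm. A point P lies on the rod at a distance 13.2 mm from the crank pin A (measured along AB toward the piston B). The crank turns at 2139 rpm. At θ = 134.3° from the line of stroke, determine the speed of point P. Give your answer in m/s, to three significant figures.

2.90

ω = 224 rad/s.  Crank-pin speed |V_A| = rω = 3.3599 m/s, perpendicular to OA.
Rod angle: sinφ = −(r/L) sinθ ⇒ φ = -11.277°; ω_rod = −rω cosθ/√(L²−r²sin²θ) = +43.585 rad/s.
V_P = V_A + ω_rod × AP, with AP = 0.0132 m along the rod.
Components: V_Px = −rω sinθ − a·ω_rod·sinφ = -2.2922 m/s;  V_Py = rω cosθ + a·ω_rod·cosφ = -1.7824 m/s.
|V_P| = √(V_Px² + V_Py²) = 2.9036 m/s.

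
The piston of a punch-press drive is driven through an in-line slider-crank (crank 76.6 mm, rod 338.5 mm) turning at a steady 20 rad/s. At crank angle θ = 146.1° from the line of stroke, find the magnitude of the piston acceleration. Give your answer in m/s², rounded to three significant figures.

ω = 20 rad/s
x(θ) = r cosθ + √(L² − r² sin²θ); with ω constant, a = ω²·d²x/dθ².
d²x/dθ² = −r cosθ − r²(cos2θ)/√u − r⁴ sin²2θ/(4u^{3/2}),  u = L² − r² sin²θ = 0.112757 m².
Substituting r = 0.0766 m, L = 0.3385 m, θ = 146.1°: d²x/dθ² = +0.056782 m.
a = ω²·d²x/dθ² = (20)²·(+0.056782) = +22.713 m/s²;  |a| = 22.713 m/s².

22.7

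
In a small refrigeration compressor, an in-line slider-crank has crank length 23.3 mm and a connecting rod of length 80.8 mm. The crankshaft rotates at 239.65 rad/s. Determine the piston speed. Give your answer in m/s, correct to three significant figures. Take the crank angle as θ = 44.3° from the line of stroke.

4.72

ω = 239.7 rad/s
For an in-line slider-crank, x = r cosθ + √(L² − r² sin²θ), so v = −rω sinθ·[1 + r cosθ/√(L² − r² sin²θ)].
With r = 0.0233 m, L = 0.0808 m, θ = 44.3°: √(L² − r² sin²θ) = 0.079144 m.
v = −0.0233·239.7·0.69842·[1 + 0.0233·0.71569/0.079144] = -4.7215 m/s.
|v| = 4.7215 m/s.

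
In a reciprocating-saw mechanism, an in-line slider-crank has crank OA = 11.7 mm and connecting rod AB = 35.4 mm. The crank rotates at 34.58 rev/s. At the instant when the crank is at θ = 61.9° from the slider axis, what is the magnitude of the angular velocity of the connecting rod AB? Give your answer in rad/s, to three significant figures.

35.4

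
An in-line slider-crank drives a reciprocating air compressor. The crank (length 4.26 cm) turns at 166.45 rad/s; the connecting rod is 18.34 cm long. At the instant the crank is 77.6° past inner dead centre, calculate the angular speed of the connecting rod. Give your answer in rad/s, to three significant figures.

8.52

ω = 166.4 rad/s
The rod makes angle φ with the slider axis where L sinφ = r sinθ; differentiating, L cosφ·φ̇ = r ω cosθ.
L cosφ = √(L² − r² sin²θ) = 0.17862 m.
|ω_rod| = r ω |cosθ| / √(L² − r² sin²θ) = 0.0426·166.4·0.21474/0.17862 = 8.5245 rad/s.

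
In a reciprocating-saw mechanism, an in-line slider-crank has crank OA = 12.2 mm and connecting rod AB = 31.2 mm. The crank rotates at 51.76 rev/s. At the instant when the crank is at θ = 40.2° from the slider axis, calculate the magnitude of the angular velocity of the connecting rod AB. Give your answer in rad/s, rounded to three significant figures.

ω = 325.2 rad/s (converted from 51.76 rev/s).
The rod makes angle φ with the slider axis where L sinφ = r sinθ; differentiating, L cosφ·φ̇ = r ω cosθ.
L cosφ = √(L² − r² sin²θ) = 0.03019 m.
|ω_rod| = r ω |cosθ| / √(L² − r² sin²θ) = 0.0122·325.2·0.76380/0.03019 = 100.38 rad/s.

100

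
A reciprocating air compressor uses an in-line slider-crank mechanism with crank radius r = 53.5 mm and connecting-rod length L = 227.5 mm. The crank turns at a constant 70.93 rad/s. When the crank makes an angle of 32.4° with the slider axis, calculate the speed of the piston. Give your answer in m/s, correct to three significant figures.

ω = 70.93 rad/s
For an in-line slider-crank, x = r cosθ + √(L² − r² sin²θ), so v = −rω sinθ·[1 + r cosθ/√(L² − r² sin²θ)].
With r = 0.0535 m, L = 0.2275 m, θ = 32.4°: √(L² − r² sin²θ) = 0.22569 m.
v = −0.0535·70.93·0.53583·[1 + 0.0535·0.84433/0.22569] = -2.4403 m/s.
|v| = 2.4403 m/s.

2.44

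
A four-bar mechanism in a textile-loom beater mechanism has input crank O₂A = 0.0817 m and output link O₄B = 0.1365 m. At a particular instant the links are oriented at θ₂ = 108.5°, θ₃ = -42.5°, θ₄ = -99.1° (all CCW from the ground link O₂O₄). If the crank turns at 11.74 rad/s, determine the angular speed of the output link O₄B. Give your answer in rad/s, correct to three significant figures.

4.08

ω₂ = 11.74 rad/s
Differentiating the loop-closure r₂e^{iθ₂}+r₃e^{iθ₃}=r₁+r₄e^{iθ₄} gives r₂ω₂e^{iθ₂}+r₃ω₃e^{iθ₃}=r₄ω₄e^{iθ₄}.
Eliminating the other unknown: ω₄ = r₂ω₂ sin(θ₂−θ₃) / [r₄ sin(θ₄−θ₃)].
Numerator sine = +0.48481; denominator sine = -0.83485.
Result = 0.0817·11.74·(+0.48481) / (0.1365·(-0.83485)) = -4.0806 rad/s; magnitude 4.0806 rad/s.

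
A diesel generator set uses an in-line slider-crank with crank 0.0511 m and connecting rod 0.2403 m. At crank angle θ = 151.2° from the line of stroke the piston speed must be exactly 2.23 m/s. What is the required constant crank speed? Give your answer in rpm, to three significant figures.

1060

For an in-line slider-crank, |v_piston| = rω|sinθ|·[1 + r cosθ/√(L² − r² sin²θ)].
With r = 0.0511 m, L = 0.2403 m, θ = 151.2°: the bracketed kinematic factor |dx/dθ| = 0.020006 m.
ω = v/|dx/dθ| = 2.23/0.020006 = 111.47 rad/s.
N = 60ω/(2π) = 1064.4 rpm.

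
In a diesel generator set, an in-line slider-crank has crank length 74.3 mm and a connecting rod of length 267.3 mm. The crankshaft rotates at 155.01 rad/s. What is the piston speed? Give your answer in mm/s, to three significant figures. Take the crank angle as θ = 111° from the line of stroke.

ω = 155 rad/s
For an in-line slider-crank, x = r cosθ + √(L² − r² sin²θ), so v = −rω sinθ·[1 + r cosθ/√(L² − r² sin²θ)].
With r = 0.0743 m, L = 0.2673 m, θ = 111°: √(L² − r² sin²θ) = 0.25814 m.
v = −0.0743·155·0.93358·[1 + 0.0743·-0.35837/0.25814] = -9.6432 m/s.
|v| = 9.6432 m/s = 9643.2 mm/s.

9640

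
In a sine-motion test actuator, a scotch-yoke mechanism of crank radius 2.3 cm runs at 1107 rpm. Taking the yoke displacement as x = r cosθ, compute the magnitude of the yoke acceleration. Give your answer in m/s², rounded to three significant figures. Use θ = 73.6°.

87.3

ω = 115.9 rad/s (from 1107 rpm).
x = r cosθ ⇒ ẍ = −rω² cosθ (ω constant).
|a| = rω²|cosθ| = 0.023·(115.9)²·|cos 73.6°| = 87.268 m/s².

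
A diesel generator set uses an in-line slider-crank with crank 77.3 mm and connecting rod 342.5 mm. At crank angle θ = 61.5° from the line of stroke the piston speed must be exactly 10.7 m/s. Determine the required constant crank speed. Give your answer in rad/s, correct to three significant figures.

For an in-line slider-crank, |v_piston| = rω|sinθ|·[1 + r cosθ/√(L² − r² sin²θ)].
With r = 0.0773 m, L = 0.3425 m, θ = 61.5°: the bracketed kinematic factor |dx/dθ| = 0.075397 m.
ω = v/|dx/dθ| = 10.7/0.075397 = 141.92 rad/s.

142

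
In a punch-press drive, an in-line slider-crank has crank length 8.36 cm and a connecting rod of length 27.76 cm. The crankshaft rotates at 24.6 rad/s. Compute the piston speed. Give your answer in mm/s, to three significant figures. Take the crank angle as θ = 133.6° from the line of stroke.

ω = 24.6 rad/s
For an in-line slider-crank, x = r cosθ + √(L² − r² sin²θ), so v = −rω sinθ·[1 + r cosθ/√(L² − r² sin²θ)].
With r = 0.0836 m, L = 0.2776 m, θ = 133.6°: √(L² − r² sin²θ) = 0.27092 m.
v = −0.0836·24.6·0.72417·[1 + 0.0836·-0.68962/0.27092] = -1.1724 m/s.
|v| = 1.1724 m/s = 1172.4 mm/s.

1170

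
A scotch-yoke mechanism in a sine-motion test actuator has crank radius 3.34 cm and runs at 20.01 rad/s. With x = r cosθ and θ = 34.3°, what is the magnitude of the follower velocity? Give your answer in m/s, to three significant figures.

0.377

ω = 20.01 rad/s
x = r cosθ ⇒ ẋ = −rω sinθ.
|v| = rω|sinθ| = 0.0334·20.01·|sin 34.3°| = 0.37662 m/s.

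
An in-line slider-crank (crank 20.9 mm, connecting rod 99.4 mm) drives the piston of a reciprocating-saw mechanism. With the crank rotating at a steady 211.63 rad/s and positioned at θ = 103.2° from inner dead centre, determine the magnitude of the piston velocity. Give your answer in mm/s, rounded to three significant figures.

ω = 211.6 rad/s
For an in-line slider-crank, x = r cosθ + √(L² − r² sin²θ), so v = −rω sinθ·[1 + r cosθ/√(L² − r² sin²θ)].
With r = 0.0209 m, L = 0.0994 m, θ = 103.2°: √(L² − r² sin²θ) = 0.097295 m.
v = −0.0209·211.6·0.97358·[1 + 0.0209·-0.22835/0.097295] = -4.095 m/s.
|v| = 4.095 m/s = 4095 mm/s.

4090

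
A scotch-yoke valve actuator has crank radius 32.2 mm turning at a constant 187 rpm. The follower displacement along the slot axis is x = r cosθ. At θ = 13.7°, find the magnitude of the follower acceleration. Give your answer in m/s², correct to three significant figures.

12.0

ω = 19.58 rad/s (from 187 rpm).
x = r cosθ ⇒ ẍ = −rω² cosθ (ω constant).
|a| = rω²|cosθ| = 0.0322·(19.58)²·|cos 13.7°| = 11.997 m/s².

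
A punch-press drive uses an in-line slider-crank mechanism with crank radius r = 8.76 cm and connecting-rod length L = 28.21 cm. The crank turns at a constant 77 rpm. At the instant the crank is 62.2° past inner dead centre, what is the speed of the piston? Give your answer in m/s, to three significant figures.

0.719

ω = 2π·77/60 = 8.063 rad/s
For an in-line slider-crank, x = r cosθ + √(L² − r² sin²θ), so v = −rω sinθ·[1 + r cosθ/√(L² − r² sin²θ)].
With r = 0.0876 m, L = 0.2821 m, θ = 62.2°: √(L² − r² sin²θ) = 0.27125 m.
v = −0.0876·8.063·0.88458·[1 + 0.0876·0.46639/0.27125] = -0.71894 m/s.
|v| = 0.71894 m/s.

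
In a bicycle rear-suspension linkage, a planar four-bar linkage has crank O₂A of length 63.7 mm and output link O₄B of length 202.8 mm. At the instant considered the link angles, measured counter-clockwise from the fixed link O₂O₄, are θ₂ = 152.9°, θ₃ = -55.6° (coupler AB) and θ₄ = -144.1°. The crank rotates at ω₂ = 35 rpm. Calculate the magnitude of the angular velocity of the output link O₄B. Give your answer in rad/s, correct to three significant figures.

0.550

ω₂ = 3.665 rad/s (from 35 rpm).
Differentiating the loop-closure r₂e^{iθ₂}+r₃e^{iθ₃}=r₁+r₄e^{iθ₄} gives r₂ω₂e^{iθ₂}+r₃ω₃e^{iθ₃}=r₄ω₄e^{iθ₄}.
Eliminating the other unknown: ω₄ = r₂ω₂ sin(θ₂−θ₃) / [r₄ sin(θ₄−θ₃)].
Numerator sine = -0.47716; denominator sine = -0.99966.
Result = 0.0637·3.665·(-0.47716) / (0.2028·(-0.99966)) = +0.54952 rad/s; magnitude 0.54952 rad/s.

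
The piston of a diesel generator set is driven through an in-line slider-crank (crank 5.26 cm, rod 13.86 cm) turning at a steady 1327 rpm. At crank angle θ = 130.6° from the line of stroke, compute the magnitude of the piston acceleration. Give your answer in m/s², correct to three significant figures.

ω = 2π·1327/60 = 139 rad/s
x(θ) = r cosθ + √(L² − r² sin²θ); with ω constant, a = ω²·d²x/dθ².
d²x/dθ² = −r cosθ − r²(cos2θ)/√u − r⁴ sin²2θ/(4u^{3/2}),  u = L² − r² sin²θ = 0.0176149 m².
Substituting r = 0.0526 m, L = 0.1386 m, θ = 130.6°: d²x/dθ² = +0.036621 m.
a = ω²·d²x/dθ² = (139)²·(+0.036621) = +707.17 m/s²;  |a| = 707.17 m/s².

707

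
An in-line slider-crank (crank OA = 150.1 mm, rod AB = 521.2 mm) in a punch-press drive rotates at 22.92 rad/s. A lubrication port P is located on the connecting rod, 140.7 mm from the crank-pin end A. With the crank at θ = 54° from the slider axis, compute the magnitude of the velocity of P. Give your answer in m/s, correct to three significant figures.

3.27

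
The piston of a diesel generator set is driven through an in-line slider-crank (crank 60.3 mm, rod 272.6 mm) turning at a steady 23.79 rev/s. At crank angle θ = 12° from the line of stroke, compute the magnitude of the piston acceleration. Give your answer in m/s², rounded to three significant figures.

1590

ω = 2π·23.8 = 149.5 rad/s
x(θ) = r cosθ + √(L² − r² sin²θ); with ω constant, a = ω²·d²x/dθ².
d²x/dθ² = −r cosθ − r²(cos2θ)/√u − r⁴ sin²2θ/(4u^{3/2}),  u = L² − r² sin²θ = 0.0741536 m².
Substituting r = 0.0603 m, L = 0.2726 m, θ = 12°: d²x/dθ² = -0.071208 m.
a = ω²·d²x/dθ² = (149.5)²·(-0.071208) = -1591 m/s²;  |a| = 1591 m/s².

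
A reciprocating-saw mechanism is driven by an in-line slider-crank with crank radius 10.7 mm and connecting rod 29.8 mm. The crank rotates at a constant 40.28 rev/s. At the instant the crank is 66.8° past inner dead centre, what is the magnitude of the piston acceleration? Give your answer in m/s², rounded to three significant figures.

95.2

ω = 2π·40.3 = 253.1 rad/s
x(θ) = r cosθ + √(L² − r² sin²θ); with ω constant, a = ω²·d²x/dθ².
d²x/dθ² = −r cosθ − r²(cos2θ)/√u − r⁴ sin²2θ/(4u^{3/2}),  u = L² − r² sin²θ = 0.000791318 m².
Substituting r = 0.0107 m, L = 0.0298 m, θ = 66.8°: d²x/dθ² = -0.0014856 m.
a = ω²·d²x/dθ² = (253.1)²·(-0.0014856) = -95.16 m/s²;  |a| = 95.16 m/s².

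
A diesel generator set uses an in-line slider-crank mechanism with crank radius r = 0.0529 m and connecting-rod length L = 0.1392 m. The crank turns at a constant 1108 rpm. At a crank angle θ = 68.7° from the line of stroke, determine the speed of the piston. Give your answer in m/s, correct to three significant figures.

ω = 2π·1108/60 = 116 rad/s
For an in-line slider-crank, x = r cosθ + √(L² − r² sin²θ), so v = −rω sinθ·[1 + r cosθ/√(L² − r² sin²θ)].
With r = 0.0529 m, L = 0.1392 m, θ = 68.7°: √(L² − r² sin²θ) = 0.13018 m.
v = −0.0529·116·0.93169·[1 + 0.0529·0.36325/0.13018] = -6.5628 m/s.
|v| = 6.5628 m/s.

6.56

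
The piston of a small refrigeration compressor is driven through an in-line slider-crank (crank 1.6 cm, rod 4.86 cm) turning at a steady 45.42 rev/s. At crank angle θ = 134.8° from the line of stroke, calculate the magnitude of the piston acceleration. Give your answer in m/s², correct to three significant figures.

909

ω = 2π·45.4 = 285.4 rad/s
x(θ) = r cosθ + √(L² − r² sin²θ); with ω constant, a = ω²·d²x/dθ².
d²x/dθ² = −r cosθ − r²(cos2θ)/√u − r⁴ sin²2θ/(4u^{3/2}),  u = L² − r² sin²θ = 0.00223307 m².
Substituting r = 0.016 m, L = 0.0486 m, θ = 134.8°: d²x/dθ² = +0.011157 m.
a = ω²·d²x/dθ² = (285.4)²·(+0.011157) = +908.64 m/s²;  |a| = 908.64 m/s².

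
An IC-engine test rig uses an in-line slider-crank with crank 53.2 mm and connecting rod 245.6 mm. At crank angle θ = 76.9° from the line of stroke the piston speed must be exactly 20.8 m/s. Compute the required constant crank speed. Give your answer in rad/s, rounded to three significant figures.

382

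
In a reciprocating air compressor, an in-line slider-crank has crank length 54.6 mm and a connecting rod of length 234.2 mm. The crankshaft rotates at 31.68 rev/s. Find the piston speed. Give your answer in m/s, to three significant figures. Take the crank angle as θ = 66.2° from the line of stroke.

10.9

ω = 2π·31.7 = 199.1 rad/s
For an in-line slider-crank, x = r cosθ + √(L² − r² sin²θ), so v = −rω sinθ·[1 + r cosθ/√(L² − r² sin²θ)].
With r = 0.0546 m, L = 0.2342 m, θ = 66.2°: √(L² − r² sin²θ) = 0.22881 m.
v = −0.0546·199.1·0.91496·[1 + 0.0546·0.40355/0.22881] = -10.902 m/s.
|v| = 10.902 m/s.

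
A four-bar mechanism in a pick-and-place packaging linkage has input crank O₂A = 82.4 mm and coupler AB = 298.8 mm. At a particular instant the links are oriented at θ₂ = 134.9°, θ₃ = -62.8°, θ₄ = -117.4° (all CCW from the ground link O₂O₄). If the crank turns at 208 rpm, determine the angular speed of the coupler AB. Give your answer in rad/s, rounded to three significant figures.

ω₂ = 21.78 rad/s (from 208 rpm).
Differentiating the loop-closure r₂e^{iθ₂}+r₃e^{iθ₃}=r₁+r₄e^{iθ₄} gives r₂ω₂e^{iθ₂}+r₃ω₃e^{iθ₃}=r₄ω₄e^{iθ₄}.
Eliminating the other unknown: ω₃ = r₂ω₂ sin(θ₄−θ₂) / [r₃ sin(θ₃−θ₄)].
Numerator sine = +0.95266; denominator sine = +0.81513.
Result = 0.0824·21.78·(+0.95266) / (0.2988·(+0.81513)) = +7.0202 rad/s; magnitude 7.0202 rad/s.

7.02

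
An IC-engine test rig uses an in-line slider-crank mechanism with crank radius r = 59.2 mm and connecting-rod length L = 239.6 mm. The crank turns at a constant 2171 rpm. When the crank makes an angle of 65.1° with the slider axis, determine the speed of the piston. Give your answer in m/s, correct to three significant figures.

ω = 2π·2171/60 = 227.3 rad/s
For an in-line slider-crank, x = r cosθ + √(L² − r² sin²θ), so v = −rω sinθ·[1 + r cosθ/√(L² − r² sin²θ)].
With r = 0.0592 m, L = 0.2396 m, θ = 65.1°: √(L² − r² sin²θ) = 0.23351 m.
v = −0.0592·227.3·0.90704·[1 + 0.0592·0.42104/0.23351] = -13.511 m/s.
|v| = 13.511 m/s.

13.5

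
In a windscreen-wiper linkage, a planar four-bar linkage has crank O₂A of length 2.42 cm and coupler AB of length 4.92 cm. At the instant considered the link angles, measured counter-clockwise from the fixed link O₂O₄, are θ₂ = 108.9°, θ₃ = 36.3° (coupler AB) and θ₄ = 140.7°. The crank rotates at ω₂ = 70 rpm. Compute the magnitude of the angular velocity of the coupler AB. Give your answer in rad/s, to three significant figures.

1.96

ω₂ = 7.33 rad/s (from 70 rpm).
Differentiating the loop-closure r₂e^{iθ₂}+r₃e^{iθ₃}=r₁+r₄e^{iθ₄} gives r₂ω₂e^{iθ₂}+r₃ω₃e^{iθ₃}=r₄ω₄e^{iθ₄}.
Eliminating the other unknown: ω₃ = r₂ω₂ sin(θ₄−θ₂) / [r₃ sin(θ₃−θ₄)].
Numerator sine = +0.52696; denominator sine = -0.96858.
Result = 0.0242·7.33·(+0.52696) / (0.0492·(-0.96858)) = -1.9616 rad/s; magnitude 1.9616 rad/s.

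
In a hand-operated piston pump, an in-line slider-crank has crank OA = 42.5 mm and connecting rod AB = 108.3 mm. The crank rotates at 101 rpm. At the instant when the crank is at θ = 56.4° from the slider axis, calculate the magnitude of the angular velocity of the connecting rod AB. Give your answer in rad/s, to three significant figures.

2.43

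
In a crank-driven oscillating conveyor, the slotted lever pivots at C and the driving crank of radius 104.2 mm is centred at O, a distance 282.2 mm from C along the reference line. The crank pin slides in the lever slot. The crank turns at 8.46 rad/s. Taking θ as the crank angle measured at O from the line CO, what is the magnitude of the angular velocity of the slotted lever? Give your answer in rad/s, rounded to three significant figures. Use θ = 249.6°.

ω = 8.46 rad/s
Crank pin A relative to C: A = (d + r cosθ, r sinθ); lever angle φ = atan2(r sinθ, d + r cosθ).
Differentiating tanφ: φ̇ = rω(d cosθ + r)/(d² + r² + 2dr cosθ).
d² + r² + 2dr cosθ = |CA|² = 0.0699948 m²;  d cosθ + r = +0.005833 m.
|ω_lever| = |0.1042·8.46·+0.005833| / 0.0699948 = 0.073462 rad/s.

0.0735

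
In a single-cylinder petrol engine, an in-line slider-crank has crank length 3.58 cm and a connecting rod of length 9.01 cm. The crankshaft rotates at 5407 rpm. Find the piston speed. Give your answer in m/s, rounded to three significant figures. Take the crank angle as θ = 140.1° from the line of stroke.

8.90

ω = 2π·5407/60 = 566.2 rad/s
For an in-line slider-crank, x = r cosθ + √(L² − r² sin²θ), so v = −rω sinθ·[1 + r cosθ/√(L² − r² sin²θ)].
With r = 0.0358 m, L = 0.0901 m, θ = 140.1°: √(L² − r² sin²θ) = 0.087124 m.
v = −0.0358·566.2·0.64145·[1 + 0.0358·-0.76717/0.087124] = -8.9038 m/s.
|v| = 8.9038 m/s.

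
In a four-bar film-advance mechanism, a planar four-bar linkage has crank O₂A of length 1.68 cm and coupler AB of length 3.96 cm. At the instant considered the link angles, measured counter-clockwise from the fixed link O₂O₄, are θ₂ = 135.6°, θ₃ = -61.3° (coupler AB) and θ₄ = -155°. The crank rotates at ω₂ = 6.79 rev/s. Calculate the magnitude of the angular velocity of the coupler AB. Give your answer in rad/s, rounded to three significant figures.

17.0

ω₂ = 42.66 rad/s (from 6.79 rev/s).
Differentiating the loop-closure r₂e^{iθ₂}+r₃e^{iθ₃}=r₁+r₄e^{iθ₄} gives r₂ω₂e^{iθ₂}+r₃ω₃e^{iθ₃}=r₄ω₄e^{iθ₄}.
Eliminating the other unknown: ω₃ = r₂ω₂ sin(θ₄−θ₂) / [r₃ sin(θ₃−θ₄)].
Numerator sine = +0.93606; denominator sine = +0.99792.
Result = 0.0168·42.66·(+0.93606) / (0.0396·(+0.99792)) = +16.977 rad/s; magnitude 16.977 rad/s.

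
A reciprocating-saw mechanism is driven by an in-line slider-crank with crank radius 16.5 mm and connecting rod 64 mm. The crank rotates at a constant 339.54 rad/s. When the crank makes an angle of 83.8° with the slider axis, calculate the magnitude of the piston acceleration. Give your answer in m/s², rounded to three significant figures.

290

ω = 339.5 rad/s
x(θ) = r cosθ + √(L² − r² sin²θ); with ω constant, a = ω²·d²x/dθ².
d²x/dθ² = −r cosθ − r²(cos2θ)/√u − r⁴ sin²2θ/(4u^{3/2}),  u = L² − r² sin²θ = 0.00382693 m².
Substituting r = 0.0165 m, L = 0.064 m, θ = 83.8°: d²x/dθ² = +0.0025127 m.
a = ω²·d²x/dθ² = (339.5)²·(+0.0025127) = +289.68 m/s²;  |a| = 289.68 m/s².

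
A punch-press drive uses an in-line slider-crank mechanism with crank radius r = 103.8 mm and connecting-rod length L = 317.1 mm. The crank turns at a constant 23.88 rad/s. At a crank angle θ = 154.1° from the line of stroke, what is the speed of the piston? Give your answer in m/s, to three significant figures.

ω = 23.88 rad/s
For an in-line slider-crank, x = r cosθ + √(L² − r² sin²θ), so v = −rω sinθ·[1 + r cosθ/√(L² − r² sin²θ)].
With r = 0.1038 m, L = 0.3171 m, θ = 154.1°: √(L² − r² sin²θ) = 0.31384 m.
v = −0.1038·23.88·0.43680·[1 + 0.1038·-0.89956/0.31384] = -0.76059 m/s.
|v| = 0.76059 m/s.

0.761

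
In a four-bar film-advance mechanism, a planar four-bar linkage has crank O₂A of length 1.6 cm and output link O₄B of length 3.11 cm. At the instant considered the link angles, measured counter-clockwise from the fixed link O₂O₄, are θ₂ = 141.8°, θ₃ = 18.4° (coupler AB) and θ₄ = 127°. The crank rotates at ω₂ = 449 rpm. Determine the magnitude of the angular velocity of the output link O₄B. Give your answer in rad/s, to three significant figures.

ω₂ = 47.02 rad/s (from 449 rpm).
Differentiating the loop-closure r₂e^{iθ₂}+r₃e^{iθ₃}=r₁+r₄e^{iθ₄} gives r₂ω₂e^{iθ₂}+r₃ω₃e^{iθ₃}=r₄ω₄e^{iθ₄}.
Eliminating the other unknown: ω₄ = r₂ω₂ sin(θ₂−θ₃) / [r₄ sin(θ₄−θ₃)].
Numerator sine = +0.83485; denominator sine = +0.94777.
Result = 0.016·47.02·(+0.83485) / (0.0311·(+0.94777)) = +21.308 rad/s; magnitude 21.308 rad/s.

21.3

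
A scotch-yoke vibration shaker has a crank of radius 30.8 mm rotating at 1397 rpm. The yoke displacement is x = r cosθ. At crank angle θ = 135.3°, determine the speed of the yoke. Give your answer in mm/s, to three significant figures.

3170

ω = 146.3 rad/s (from 1397 rpm).
x = r cosθ ⇒ ẋ = −rω sinθ.
|v| = rω|sinθ| = 0.0308·146.3·|sin 135.3°| = 3.1694 m/s = 3169.4 mm/s.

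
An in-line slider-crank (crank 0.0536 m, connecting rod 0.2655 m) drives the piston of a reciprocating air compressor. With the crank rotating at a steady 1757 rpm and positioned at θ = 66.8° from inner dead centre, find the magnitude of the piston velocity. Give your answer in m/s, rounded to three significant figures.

ω = 2π·1757/60 = 184 rad/s
For an in-line slider-crank, x = r cosθ + √(L² − r² sin²θ), so v = −rω sinθ·[1 + r cosθ/√(L² − r² sin²θ)].
With r = 0.0536 m, L = 0.2655 m, θ = 66.8°: √(L² − r² sin²θ) = 0.26089 m.
v = −0.0536·184·0.91914·[1 + 0.0536·0.39394/0.26089] = -9.7982 m/s.
|v| = 9.7982 m/s.

9.80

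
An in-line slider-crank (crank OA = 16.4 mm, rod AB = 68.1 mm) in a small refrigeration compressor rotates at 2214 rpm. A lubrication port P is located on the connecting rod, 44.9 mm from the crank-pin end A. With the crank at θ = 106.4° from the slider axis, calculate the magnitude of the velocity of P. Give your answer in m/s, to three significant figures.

3.50

ω = 231.8 rad/s.  Crank-pin speed |V_A| = rω = 3.8023 m/s, perpendicular to OA.
Rod angle: sinφ = −(r/L) sinθ ⇒ φ = -13.357°; ω_rod = −rω cosθ/√(L²−r²sin²θ) = +16.203 rad/s.
V_P = V_A + ω_rod × AP, with AP = 0.0449 m along the rod.
Components: V_Px = −rω sinθ − a·ω_rod·sinφ = -3.4796 m/s;  V_Py = rω cosθ + a·ω_rod·cosφ = -0.36573 m/s.
|V_P| = √(V_Px² + V_Py²) = 3.4987 m/s.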